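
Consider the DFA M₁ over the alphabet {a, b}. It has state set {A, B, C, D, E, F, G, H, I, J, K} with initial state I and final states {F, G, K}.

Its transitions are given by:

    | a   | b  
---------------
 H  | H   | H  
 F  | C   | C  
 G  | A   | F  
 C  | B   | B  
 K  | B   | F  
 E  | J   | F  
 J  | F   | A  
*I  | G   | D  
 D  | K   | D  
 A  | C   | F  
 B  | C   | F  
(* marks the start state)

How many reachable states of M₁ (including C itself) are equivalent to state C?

First remove the unreachable states {E,H,J}; 8 states remain.
Initial partition by acceptance: {F,G,K} | {A,B,C,D,I}.
Refine {F,G,K} on symbol b: members go to different blocks, giving {G,K} and {F}.
Split {A,B,C,D,I} by δ(·,a) → {A,B,C} and {D,I}.
Refine {A,B,C} on symbol b: members go to different blocks, giving {A,B} and {C}.
The partition is now stable with 5 blocks: {G,K} | {A,B} | {F} | {D,I} | {C}.
State C belongs to the block {C}, which has 1 states.

1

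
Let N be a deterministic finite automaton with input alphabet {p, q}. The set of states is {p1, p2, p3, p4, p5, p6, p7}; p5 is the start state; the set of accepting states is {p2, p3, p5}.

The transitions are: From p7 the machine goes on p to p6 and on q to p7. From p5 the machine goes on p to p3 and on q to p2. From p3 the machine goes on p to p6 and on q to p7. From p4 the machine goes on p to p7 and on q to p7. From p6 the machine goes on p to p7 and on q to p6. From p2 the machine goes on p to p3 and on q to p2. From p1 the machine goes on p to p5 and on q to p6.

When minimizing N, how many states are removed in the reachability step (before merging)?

2

BFS from p5 reaches {p2, p3, p5, p6, p7}; the 2 state(s) p1, p4 are never visited.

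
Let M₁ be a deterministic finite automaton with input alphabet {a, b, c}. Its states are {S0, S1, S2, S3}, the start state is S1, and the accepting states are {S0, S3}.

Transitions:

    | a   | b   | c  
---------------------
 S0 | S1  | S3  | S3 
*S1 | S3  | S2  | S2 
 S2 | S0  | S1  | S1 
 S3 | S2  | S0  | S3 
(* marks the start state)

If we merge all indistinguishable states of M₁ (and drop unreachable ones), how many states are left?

2

Initial partition by acceptance: {S0,S3} | {S1,S2}.
No further refinement is possible. Final partition (2 blocks): {S0,S3} | {S1,S2}.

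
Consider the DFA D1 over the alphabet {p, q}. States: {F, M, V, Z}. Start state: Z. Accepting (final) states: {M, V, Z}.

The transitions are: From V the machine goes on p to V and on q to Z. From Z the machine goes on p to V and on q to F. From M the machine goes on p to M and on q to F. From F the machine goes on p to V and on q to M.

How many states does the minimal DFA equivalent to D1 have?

4

All states are reachable from the start state.
Initial partition by acceptance: {M,V,Z} | {F}.
On input q, block {M,V,Z} splits into {M,Z} and {V}.
Refine {M,Z} on symbol p: members go to different blocks, giving {M} and {Z}.
Stable partition: {M} | {F} | {V} | {Z} — 4 equivalence classes.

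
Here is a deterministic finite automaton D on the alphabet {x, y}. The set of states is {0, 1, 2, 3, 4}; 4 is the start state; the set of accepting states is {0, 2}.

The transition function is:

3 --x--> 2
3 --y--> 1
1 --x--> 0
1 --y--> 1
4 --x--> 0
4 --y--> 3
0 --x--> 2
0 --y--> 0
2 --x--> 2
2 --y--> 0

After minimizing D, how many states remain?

All states are reachable from the start state.
P0 = {0,2} | {1,3,4}.
The partition is now stable with 2 blocks: {0,2} | {1,3,4}.

2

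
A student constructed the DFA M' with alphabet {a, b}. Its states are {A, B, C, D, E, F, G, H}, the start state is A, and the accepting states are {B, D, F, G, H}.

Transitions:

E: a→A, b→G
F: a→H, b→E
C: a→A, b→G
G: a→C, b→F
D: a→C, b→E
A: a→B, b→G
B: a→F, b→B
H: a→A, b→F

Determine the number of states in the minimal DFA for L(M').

States {D} cannot be reached from the start state, so discard them.
Start with accepting vs non-accepting: {B,F,G,H} | {A,C,E}.
Refine {B,F,G,H} on symbol a: members go to different blocks, giving {B,F} and {G,H}.
Split {B,F} by δ(·,a) → {B} and {F}.
Split {A,C,E} by δ(·,a) → {C,E} and {A}.
Split {G,H} by δ(·,a) → {G} and {H}.
The partition is now stable with 6 blocks: {B} | {C,E} | {G} | {F} | {A} | {H}.

6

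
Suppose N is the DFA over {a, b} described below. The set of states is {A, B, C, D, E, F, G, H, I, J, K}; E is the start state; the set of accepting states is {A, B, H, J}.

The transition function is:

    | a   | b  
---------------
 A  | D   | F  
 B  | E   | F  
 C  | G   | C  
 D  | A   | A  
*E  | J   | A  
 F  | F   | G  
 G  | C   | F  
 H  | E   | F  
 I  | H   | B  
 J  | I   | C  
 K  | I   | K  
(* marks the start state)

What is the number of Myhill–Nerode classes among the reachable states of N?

Reachable states from the start: {A,B,C,D,E,F,G,H,I,J}. Unreachable: {K} — drop them.
P0 = {A,B,H,J} | {C,D,E,F,G,I}.
On input a, block {C,D,E,F,G,I} splits into {C,F,G} and {D,E,I}.
Stable partition: {A,B,H,J} | {C,F,G} | {D,E,I} — 3 equivalence classes.

3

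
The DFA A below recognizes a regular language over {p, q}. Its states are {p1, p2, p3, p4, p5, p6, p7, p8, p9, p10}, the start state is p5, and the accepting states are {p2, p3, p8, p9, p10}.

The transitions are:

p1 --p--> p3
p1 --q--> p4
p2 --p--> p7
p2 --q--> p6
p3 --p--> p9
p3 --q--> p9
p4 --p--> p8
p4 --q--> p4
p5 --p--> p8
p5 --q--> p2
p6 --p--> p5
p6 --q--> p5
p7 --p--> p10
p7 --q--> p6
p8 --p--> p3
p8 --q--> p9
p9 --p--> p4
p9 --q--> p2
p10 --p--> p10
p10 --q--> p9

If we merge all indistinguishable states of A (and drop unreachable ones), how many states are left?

States {p1} cannot be reached from the start state, so discard them.
Initial partition by acceptance: {p2,p3,p8,p9,p10} | {p4,p5,p6,p7}.
Refine {p2,p3,p8,p9,p10} on symbol p: members go to different blocks, giving {p3,p8,p10} and {p2,p9}.
On input p, block {p3,p8,p10} splits into {p8,p10} and {p3}.
On input p, block {p8,p10} splits into {p8} and {p10}.
Refine {p4,p5,p6,p7} on symbol p: members go to different blocks, giving {p4,p5} and {p6} and {p7}.
On input q, block {p4,p5} splits into {p4} and {p5}.
Refine {p2,p9} on symbol p: members go to different blocks, giving {p2} and {p9}.
Stable partition: {p8} | {p4} | {p2} | {p3} | {p10} | {p6} | {p7} | {p5} | {p9} — 9 equivalence classes.

9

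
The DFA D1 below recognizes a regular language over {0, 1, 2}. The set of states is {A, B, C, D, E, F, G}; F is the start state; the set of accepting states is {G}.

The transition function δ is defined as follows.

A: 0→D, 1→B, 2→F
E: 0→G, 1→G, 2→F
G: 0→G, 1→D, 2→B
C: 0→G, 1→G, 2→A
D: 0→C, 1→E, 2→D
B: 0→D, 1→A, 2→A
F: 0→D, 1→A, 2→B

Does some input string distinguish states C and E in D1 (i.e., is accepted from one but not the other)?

All states are reachable from the start state.
P0 = {G} | {A,B,C,D,E,F}.
Refine {A,B,C,D,E,F} on symbol 0: members go to different blocks, giving {A,B,D,F} and {C,E}.
Refine {A,B,D,F} on symbol 0: members go to different blocks, giving {A,B,F} and {D}.
No further refinement is possible. Final partition (4 blocks): {G} | {A,B,F} | {C,E} | {D}.
C and E lie in the same block of the stable partition, so they are equivalent — no string distinguishes them.

No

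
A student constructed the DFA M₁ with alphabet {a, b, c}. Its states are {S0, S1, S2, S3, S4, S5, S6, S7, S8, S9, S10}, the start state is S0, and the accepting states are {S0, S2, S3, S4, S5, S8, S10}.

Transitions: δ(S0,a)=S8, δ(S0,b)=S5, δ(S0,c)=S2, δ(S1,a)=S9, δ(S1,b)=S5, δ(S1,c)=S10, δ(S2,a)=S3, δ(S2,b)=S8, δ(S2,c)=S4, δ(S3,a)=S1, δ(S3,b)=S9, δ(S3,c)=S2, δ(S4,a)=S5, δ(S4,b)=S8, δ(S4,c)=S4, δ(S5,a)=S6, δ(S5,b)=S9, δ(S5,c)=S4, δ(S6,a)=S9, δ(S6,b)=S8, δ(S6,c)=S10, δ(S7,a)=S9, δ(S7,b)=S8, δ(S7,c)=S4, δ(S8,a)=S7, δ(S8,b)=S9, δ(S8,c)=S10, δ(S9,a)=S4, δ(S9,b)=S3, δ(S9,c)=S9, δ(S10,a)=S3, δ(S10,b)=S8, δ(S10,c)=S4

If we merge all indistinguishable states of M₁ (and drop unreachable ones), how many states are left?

4

All states are reachable from the start state.
Start with accepting vs non-accepting: {S0,S2,S3,S4,S5,S8,S10} | {S1,S6,S7,S9}.
Refine {S0,S2,S3,S4,S5,S8,S10} on symbol a: members go to different blocks, giving {S0,S2,S4,S10} and {S3,S5,S8}.
On input a, block {S1,S6,S7,S9} splits into {S1,S6,S7} and {S9}.
The partition is now stable with 4 blocks: {S0,S2,S4,S10} | {S1,S6,S7} | {S3,S5,S8} | {S9}.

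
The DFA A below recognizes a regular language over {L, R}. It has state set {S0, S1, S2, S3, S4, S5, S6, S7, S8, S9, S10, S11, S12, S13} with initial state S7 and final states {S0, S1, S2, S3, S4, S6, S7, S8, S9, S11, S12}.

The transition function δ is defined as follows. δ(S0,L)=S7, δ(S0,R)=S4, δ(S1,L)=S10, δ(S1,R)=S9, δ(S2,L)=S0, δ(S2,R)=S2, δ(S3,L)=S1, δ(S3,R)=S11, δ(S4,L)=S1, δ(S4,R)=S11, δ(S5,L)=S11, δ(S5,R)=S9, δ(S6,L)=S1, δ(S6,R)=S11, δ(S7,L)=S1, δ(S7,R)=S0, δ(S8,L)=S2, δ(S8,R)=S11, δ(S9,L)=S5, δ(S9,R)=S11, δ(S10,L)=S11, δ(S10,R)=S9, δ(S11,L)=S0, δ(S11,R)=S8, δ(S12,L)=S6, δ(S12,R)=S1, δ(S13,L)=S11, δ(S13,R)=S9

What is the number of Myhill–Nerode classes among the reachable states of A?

9

Reachable states from the start: {S0,S1,S2,S4,S5,S7,S8,S9,S10,S11}. Unreachable: {S3,S6,S12,S13} — drop them.
P0 = {S0,S1,S2,S4,S7,S8,S9,S11} | {S5,S10}.
On input L, block {S0,S1,S2,S4,S7,S8,S9,S11} splits into {S0,S2,S4,S7,S8,S11} and {S1,S9}.
Refine {S0,S2,S4,S7,S8,S11} on symbol L: members go to different blocks, giving {S0,S2,S8,S11} and {S4,S7}.
Refine {S0,S2,S8,S11} on symbol L: members go to different blocks, giving {S2,S8,S11} and {S0}.
Split {S2,S8,S11} by δ(·,L) → {S2,S11} and {S8}.
Split {S2,S11} by δ(·,R) → {S2} and {S11}.
On input R, block {S1,S9} splits into {S1} and {S9}.
Refine {S4,S7} on symbol R: members go to different blocks, giving {S4} and {S7}.
No further refinement is possible. Final partition (9 blocks): {S2} | {S5,S10} | {S1} | {S4} | {S0} | {S8} | {S11} | {S9} | {S7}.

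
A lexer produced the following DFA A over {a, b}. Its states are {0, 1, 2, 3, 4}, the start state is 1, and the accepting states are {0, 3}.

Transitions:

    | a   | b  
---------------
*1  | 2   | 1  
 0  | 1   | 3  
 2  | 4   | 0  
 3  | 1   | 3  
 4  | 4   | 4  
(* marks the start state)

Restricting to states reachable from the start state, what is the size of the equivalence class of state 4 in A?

1

All states are reachable from the start state.
Initial partition by acceptance: {0,3} | {1,2,4}.
Refine {1,2,4} on symbol b: members go to different blocks, giving {1,4} and {2}.
On input a, block {1,4} splits into {1} and {4}.
No further refinement is possible. Final partition (4 blocks): {0,3} | {1} | {2} | {4}.
The equivalence class containing 4 is {4}, of size 1.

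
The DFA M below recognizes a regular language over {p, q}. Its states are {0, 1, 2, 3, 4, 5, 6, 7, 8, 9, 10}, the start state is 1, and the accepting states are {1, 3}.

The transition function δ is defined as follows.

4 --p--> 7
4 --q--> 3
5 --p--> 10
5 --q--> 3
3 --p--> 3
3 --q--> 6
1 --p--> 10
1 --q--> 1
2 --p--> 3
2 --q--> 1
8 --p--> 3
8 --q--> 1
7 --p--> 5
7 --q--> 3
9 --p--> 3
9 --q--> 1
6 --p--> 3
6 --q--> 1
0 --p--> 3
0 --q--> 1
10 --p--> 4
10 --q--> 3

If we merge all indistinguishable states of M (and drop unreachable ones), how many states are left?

4

States {0,2,8,9} cannot be reached from the start state, so discard them.
P0 = {1,3} | {4,5,6,7,10}.
On input p, block {1,3} splits into {1} and {3}.
Split {4,5,6,7,10} by δ(·,p) → {4,5,7,10} and {6}.
No further refinement is possible. Final partition (4 blocks): {1} | {4,5,7,10} | {3} | {6}.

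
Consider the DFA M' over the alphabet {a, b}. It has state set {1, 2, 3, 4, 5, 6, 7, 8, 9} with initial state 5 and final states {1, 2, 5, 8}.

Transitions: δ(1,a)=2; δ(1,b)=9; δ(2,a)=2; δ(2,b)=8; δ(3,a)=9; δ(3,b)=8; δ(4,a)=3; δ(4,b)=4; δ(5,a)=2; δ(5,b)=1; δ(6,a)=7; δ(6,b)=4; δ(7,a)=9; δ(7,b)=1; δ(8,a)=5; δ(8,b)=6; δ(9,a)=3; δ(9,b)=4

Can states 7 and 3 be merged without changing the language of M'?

Start with accepting vs non-accepting: {1,2,5,8} | {3,4,6,7,9}.
Refine {1,2,5,8} on symbol b: members go to different blocks, giving {1,8} and {2,5}.
Refine {3,4,6,7,9} on symbol b: members go to different blocks, giving {4,6,9} and {3,7}.
The partition is now stable with 4 blocks: {1,8} | {4,6,9} | {2,5} | {3,7}.
7 and 3 lie in the same block of the stable partition, so they are equivalent — no string distinguishes them.

Yes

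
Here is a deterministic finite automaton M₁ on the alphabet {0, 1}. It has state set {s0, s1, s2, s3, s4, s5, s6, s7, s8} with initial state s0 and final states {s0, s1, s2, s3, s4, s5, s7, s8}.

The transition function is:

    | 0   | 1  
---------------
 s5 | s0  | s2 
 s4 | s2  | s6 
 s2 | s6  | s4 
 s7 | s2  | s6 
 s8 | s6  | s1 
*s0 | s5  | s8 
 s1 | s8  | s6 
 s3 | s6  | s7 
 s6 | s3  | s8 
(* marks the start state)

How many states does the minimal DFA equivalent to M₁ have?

Initial partition by acceptance: {s0,s1,s2,s3,s4,s5,s7,s8} | {s6}.
On input 0, block {s0,s1,s2,s3,s4,s5,s7,s8} splits into {s0,s1,s4,s5,s7} and {s2,s3,s8}.
Split {s0,s1,s4,s5,s7} by δ(·,0) → {s1,s4,s7} and {s0,s5}.
The partition is now stable with 4 blocks: {s1,s4,s7} | {s6} | {s2,s3,s8} | {s0,s5}.

4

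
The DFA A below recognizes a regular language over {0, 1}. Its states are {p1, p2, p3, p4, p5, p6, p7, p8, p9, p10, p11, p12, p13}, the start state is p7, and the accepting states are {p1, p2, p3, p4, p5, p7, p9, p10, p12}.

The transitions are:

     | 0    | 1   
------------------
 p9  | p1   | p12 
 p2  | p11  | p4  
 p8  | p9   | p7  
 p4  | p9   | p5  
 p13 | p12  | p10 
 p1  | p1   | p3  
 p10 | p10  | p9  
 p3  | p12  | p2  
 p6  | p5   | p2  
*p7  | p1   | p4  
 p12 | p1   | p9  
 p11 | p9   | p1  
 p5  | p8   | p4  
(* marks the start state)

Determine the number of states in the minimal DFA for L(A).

States {p6,p10,p13} cannot be reached from the start state, so discard them.
Initial partition by acceptance: {p1,p2,p3,p4,p5,p7,p9,p12} | {p8,p11}.
On input 0, block {p1,p2,p3,p4,p5,p7,p9,p12} splits into {p1,p3,p4,p7,p9,p12} and {p2,p5}.
Refine {p1,p3,p4,p7,p9,p12} on symbol 1: members go to different blocks, giving {p1,p7,p9,p12} and {p3,p4}.
On input 1, block {p1,p7,p9,p12} splits into {p1,p7} and {p9,p12}.
Stable partition: {p1,p7} | {p8,p11} | {p2,p5} | {p3,p4} | {p9,p12} — 5 equivalence classes.

5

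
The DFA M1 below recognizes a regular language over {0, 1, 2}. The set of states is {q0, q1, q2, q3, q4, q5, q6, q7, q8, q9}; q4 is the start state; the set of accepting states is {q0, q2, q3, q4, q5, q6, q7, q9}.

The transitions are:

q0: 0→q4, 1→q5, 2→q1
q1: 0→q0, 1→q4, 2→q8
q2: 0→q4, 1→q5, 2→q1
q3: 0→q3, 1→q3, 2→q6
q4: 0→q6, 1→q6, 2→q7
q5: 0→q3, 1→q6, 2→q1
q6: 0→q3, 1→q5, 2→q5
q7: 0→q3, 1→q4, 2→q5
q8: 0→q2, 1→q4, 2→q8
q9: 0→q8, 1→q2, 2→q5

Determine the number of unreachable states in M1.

1

BFS from q4 reaches {q0, q1, q2, q3, q4, q5, q6, q7, q8}; the 1 state(s) q9 are never visited.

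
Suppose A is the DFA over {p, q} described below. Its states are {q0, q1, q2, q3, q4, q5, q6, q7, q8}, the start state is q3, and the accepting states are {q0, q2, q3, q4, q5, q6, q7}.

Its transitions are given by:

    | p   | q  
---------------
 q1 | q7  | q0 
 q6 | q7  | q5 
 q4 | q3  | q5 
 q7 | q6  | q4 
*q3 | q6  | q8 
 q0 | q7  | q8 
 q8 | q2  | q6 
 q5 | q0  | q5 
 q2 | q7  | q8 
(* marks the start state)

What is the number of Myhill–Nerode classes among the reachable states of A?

Reachable states from the start: {q0,q2,q3,q4,q5,q6,q7,q8}. Unreachable: {q1} — drop them.
Start with accepting vs non-accepting: {q0,q2,q3,q4,q5,q6,q7} | {q8}.
Split {q0,q2,q3,q4,q5,q6,q7} by δ(·,q) → {q4,q5,q6,q7} and {q0,q2,q3}.
Refine {q4,q5,q6,q7} on symbol p: members go to different blocks, giving {q4,q5} and {q6,q7}.
The partition is now stable with 4 blocks: {q4,q5} | {q8} | {q0,q2,q3} | {q6,q7}.

4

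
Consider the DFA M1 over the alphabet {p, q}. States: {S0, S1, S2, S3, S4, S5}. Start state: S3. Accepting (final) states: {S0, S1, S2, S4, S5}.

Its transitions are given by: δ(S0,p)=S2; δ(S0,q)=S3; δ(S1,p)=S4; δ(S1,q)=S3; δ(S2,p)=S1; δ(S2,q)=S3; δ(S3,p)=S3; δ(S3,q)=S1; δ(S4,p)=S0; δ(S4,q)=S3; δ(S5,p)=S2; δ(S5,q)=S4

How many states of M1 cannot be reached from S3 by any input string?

1

Starting at S3 and following transitions, the reachable set is {S0, S1, S2, S3, S4}. That leaves S5 unreachable — 1 in total.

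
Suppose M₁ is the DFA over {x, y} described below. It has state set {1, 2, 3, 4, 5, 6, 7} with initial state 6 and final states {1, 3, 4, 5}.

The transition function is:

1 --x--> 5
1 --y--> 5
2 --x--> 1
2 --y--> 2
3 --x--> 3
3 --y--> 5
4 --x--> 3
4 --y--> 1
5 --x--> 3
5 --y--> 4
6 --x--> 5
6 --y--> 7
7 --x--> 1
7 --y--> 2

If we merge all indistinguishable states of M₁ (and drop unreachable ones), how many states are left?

Every state is reachable, so we keep all 7.
Initial partition by acceptance: {1,3,4,5} | {2,6,7}.
No further refinement is possible. Final partition (2 blocks): {1,3,4,5} | {2,6,7}.

2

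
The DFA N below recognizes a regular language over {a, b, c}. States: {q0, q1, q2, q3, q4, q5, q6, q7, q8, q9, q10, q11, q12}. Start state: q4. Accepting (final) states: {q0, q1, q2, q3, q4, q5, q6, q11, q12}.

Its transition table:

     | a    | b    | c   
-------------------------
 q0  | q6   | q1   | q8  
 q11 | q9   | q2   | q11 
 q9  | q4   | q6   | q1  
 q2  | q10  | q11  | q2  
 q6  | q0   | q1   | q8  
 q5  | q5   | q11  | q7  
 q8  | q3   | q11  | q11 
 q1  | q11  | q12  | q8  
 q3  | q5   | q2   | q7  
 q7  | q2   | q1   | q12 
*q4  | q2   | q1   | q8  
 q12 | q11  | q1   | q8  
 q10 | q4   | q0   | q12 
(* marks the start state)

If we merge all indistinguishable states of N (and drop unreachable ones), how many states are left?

7

Every state is reachable, so we keep all 13.
Start with accepting vs non-accepting: {q0,q1,q2,q3,q4,q5,q6,q11,q12} | {q7,q8,q9,q10}.
Refine {q0,q1,q2,q3,q4,q5,q6,q11,q12} on symbol a: members go to different blocks, giving {q0,q1,q3,q4,q5,q6,q12} and {q2,q11}.
On input a, block {q0,q1,q3,q4,q5,q6,q12} splits into {q0,q3,q5,q6} and {q1,q4,q12}.
Split {q0,q3,q5,q6} by δ(·,b) → {q0,q6} and {q3,q5}.
Split {q7,q8,q9,q10} by δ(·,a) → {q9,q10} and {q7} and {q8}.
No further refinement is possible. Final partition (7 blocks): {q0,q6} | {q9,q10} | {q2,q11} | {q1,q4,q12} | {q3,q5} | {q7} | {q8}.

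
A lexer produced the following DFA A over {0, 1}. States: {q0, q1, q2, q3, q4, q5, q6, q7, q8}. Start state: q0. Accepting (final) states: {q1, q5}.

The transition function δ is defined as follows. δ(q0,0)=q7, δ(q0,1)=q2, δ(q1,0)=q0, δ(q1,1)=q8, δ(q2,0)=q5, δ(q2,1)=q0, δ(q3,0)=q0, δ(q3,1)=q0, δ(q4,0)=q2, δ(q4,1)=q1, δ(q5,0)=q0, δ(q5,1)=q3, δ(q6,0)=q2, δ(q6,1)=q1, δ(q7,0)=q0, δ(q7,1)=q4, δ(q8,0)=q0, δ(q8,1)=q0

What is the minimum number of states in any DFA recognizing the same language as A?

First remove the unreachable states {q6}; 8 states remain.
Start with accepting vs non-accepting: {q1,q5} | {q0,q2,q3,q4,q7,q8}.
Refine {q0,q2,q3,q4,q7,q8} on symbol 0: members go to different blocks, giving {q0,q3,q4,q7,q8} and {q2}.
On input 0, block {q0,q3,q4,q7,q8} splits into {q0,q3,q7,q8} and {q4}.
Split {q0,q3,q7,q8} by δ(·,1) → {q3,q8} and {q0} and {q7}.
Stable partition: {q1,q5} | {q3,q8} | {q2} | {q4} | {q0} | {q7} — 6 equivalence classes.

6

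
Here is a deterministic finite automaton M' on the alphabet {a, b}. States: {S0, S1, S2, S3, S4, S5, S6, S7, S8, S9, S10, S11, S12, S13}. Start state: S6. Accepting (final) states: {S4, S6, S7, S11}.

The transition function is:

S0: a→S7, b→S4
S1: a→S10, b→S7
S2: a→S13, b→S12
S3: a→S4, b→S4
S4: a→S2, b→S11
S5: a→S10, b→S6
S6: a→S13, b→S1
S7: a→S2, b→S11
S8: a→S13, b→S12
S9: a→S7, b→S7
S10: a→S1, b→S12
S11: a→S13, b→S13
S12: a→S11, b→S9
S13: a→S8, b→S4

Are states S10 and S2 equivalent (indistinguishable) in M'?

Reachable states from the start: {S1,S2,S4,S6,S7,S8,S9,S10,S11,S12,S13}. Unreachable: {S0,S3,S5} — drop them.
Start with accepting vs non-accepting: {S4,S6,S7,S11} | {S1,S2,S8,S9,S10,S12,S13}.
On input b, block {S4,S6,S7,S11} splits into {S4,S7} and {S6,S11}.
Split {S1,S2,S8,S9,S10,S12,S13} by δ(·,a) → {S1,S2,S8,S10,S13} and {S9} and {S12}.
Refine {S1,S2,S8,S10,S13} on symbol b: members go to different blocks, giving {S2,S8,S10} and {S1,S13}.
Stable partition: {S4,S7} | {S2,S8,S10} | {S6,S11} | {S9} | {S12} | {S1,S13} — 6 equivalence classes.
S10 and S2 lie in the same block of the stable partition, so they are equivalent — no string distinguishes them.

Yes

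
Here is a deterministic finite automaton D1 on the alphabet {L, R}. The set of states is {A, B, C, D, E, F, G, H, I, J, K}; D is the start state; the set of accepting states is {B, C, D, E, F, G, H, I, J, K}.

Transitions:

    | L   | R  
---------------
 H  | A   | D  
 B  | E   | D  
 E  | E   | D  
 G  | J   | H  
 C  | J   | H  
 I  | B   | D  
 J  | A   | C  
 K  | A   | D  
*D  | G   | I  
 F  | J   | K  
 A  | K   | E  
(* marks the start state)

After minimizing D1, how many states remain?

Reachable states from the start: {A,B,C,D,E,G,H,I,J,K}. Unreachable: {F} — drop them.
P0 = {B,C,D,E,G,H,I,J,K} | {A}.
Refine {B,C,D,E,G,H,I,J,K} on symbol L: members go to different blocks, giving {B,C,D,E,G,I} and {H,J,K}.
On input L, block {B,C,D,E,G,I} splits into {B,D,E,I} and {C,G}.
Refine {B,D,E,I} on symbol L: members go to different blocks, giving {B,E,I} and {D}.
Split {H,J,K} by δ(·,R) → {H,K} and {J}.
No further refinement is possible. Final partition (6 blocks): {B,E,I} | {A} | {H,K} | {C,G} | {D} | {J}.

6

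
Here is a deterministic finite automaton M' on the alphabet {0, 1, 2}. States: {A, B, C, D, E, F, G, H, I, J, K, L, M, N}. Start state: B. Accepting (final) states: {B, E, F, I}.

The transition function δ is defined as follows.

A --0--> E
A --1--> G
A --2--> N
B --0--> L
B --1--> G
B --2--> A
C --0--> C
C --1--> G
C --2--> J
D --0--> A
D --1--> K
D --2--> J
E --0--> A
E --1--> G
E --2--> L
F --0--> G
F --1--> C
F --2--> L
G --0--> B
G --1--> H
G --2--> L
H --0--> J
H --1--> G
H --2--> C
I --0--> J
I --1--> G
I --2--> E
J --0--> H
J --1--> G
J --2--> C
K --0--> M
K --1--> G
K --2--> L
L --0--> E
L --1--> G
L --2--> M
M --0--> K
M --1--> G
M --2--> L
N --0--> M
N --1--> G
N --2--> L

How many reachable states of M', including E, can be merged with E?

2

Reachable states from the start: {A,B,C,E,G,H,J,K,L,M,N}. Unreachable: {D,F,I} — drop them.
P0 = {B,E} | {A,C,G,H,J,K,L,M,N}.
Refine {A,C,G,H,J,K,L,M,N} on symbol 0: members go to different blocks, giving {C,H,J,K,M,N} and {A,G,L}.
Refine {C,H,J,K,M,N} on symbol 2: members go to different blocks, giving {C,H,J} and {K,M,N}.
Refine {A,G,L} on symbol 1: members go to different blocks, giving {A,L} and {G}.
No further refinement is possible. Final partition (5 blocks): {B,E} | {C,H,J} | {A,L} | {K,M,N} | {G}.
The equivalence class containing E is {B,E}, of size 2.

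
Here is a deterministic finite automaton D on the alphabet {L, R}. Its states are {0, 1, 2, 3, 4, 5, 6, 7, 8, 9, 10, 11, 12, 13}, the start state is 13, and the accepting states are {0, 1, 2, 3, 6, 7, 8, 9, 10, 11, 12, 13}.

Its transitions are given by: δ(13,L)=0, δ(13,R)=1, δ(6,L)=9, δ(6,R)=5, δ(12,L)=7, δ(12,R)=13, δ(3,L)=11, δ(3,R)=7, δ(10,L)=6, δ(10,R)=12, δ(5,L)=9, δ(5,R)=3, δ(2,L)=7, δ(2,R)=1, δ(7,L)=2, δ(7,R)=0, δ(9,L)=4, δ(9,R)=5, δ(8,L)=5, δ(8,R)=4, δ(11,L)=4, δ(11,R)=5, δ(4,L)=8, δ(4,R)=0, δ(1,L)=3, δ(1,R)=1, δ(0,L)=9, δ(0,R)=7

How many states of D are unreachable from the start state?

BFS from 13 reaches {0, 1, 2, 3, 4, 5, 7, 8, 9, 11, 13}; the 3 state(s) 6, 10, 12 are never visited.

3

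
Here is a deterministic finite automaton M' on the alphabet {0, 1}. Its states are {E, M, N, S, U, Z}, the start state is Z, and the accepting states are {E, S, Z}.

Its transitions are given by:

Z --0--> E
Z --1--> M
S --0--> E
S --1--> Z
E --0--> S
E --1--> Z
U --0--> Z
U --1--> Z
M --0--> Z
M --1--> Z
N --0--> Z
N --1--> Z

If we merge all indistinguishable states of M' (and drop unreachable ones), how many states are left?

3

First remove the unreachable states {N,U}; 4 states remain.
P0 = {E,S,Z} | {M}.
Split {E,S,Z} by δ(·,1) → {E,S} and {Z}.
No further refinement is possible. Final partition (3 blocks): {E,S} | {M} | {Z}.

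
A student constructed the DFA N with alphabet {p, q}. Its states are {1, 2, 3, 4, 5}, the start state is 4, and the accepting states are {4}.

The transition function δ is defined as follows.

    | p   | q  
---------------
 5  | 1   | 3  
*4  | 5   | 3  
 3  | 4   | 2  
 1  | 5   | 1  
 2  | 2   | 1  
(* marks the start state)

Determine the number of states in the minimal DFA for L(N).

Start with accepting vs non-accepting: {4} | {1,2,3,5}.
Split {1,2,3,5} by δ(·,p) → {1,2,5} and {3}.
Split {1,2,5} by δ(·,q) → {1,2} and {5}.
Refine {1,2} on symbol p: members go to different blocks, giving {1} and {2}.
The partition is now stable with 5 blocks: {4} | {1} | {3} | {5} | {2}.

5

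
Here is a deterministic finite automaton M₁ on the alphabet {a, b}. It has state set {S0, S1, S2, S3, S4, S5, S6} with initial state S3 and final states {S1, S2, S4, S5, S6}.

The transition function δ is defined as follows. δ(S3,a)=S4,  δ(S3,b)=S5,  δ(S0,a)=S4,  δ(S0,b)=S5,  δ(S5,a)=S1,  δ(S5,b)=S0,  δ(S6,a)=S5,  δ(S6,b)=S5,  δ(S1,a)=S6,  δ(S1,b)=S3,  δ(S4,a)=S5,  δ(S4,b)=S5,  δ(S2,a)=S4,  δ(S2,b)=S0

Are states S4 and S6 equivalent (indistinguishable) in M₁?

Yes

States {S2} cannot be reached from the start state, so discard them.
P0 = {S1,S4,S5,S6} | {S0,S3}.
On input b, block {S1,S4,S5,S6} splits into {S1,S5} and {S4,S6}.
On input a, block {S1,S5} splits into {S1} and {S5}.
Stable partition: {S1} | {S0,S3} | {S4,S6} | {S5} — 4 equivalence classes.
S4 and S6 lie in the same block of the stable partition, so they are equivalent — no string distinguishes them.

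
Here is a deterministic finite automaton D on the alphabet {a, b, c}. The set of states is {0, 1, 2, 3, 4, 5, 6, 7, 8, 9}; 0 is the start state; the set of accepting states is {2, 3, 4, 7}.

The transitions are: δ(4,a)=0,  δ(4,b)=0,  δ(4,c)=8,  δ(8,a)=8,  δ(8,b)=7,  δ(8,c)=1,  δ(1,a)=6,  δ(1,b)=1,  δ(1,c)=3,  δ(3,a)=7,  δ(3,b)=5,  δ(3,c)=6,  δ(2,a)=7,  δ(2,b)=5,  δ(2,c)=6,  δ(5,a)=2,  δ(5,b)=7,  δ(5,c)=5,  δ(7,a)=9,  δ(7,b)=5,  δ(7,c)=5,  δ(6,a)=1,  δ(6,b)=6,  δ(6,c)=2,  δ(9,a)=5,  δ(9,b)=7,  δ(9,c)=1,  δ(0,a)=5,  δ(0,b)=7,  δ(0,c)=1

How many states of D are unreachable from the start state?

2

Starting at 0 and following transitions, the reachable set is {0, 1, 2, 3, 5, 6, 7, 9}. That leaves 4, 8 unreachable — 2 in total.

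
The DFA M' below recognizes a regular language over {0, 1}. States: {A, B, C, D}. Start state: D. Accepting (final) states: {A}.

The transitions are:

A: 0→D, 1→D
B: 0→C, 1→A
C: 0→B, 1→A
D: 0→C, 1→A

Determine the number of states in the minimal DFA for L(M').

2

P0 = {A} | {B,C,D}.
The partition is now stable with 2 blocks: {A} | {B,C,D}.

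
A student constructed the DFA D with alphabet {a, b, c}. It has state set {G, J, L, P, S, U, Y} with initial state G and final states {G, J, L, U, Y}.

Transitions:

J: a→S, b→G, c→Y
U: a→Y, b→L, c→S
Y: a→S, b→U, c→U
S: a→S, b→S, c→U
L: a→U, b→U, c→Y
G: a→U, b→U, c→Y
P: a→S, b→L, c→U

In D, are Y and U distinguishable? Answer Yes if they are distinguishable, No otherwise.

Yes

States {J,P} cannot be reached from the start state, so discard them.
Initial partition by acceptance: {G,L,U,Y} | {S}.
Refine {G,L,U,Y} on symbol a: members go to different blocks, giving {G,L,U} and {Y}.
On input a, block {G,L,U} splits into {G,L} and {U}.
Stable partition: {G,L} | {S} | {Y} | {U} — 4 equivalence classes.
Y and U end up in different blocks, so they are distinguishable. For instance, the string 'a' is accepted from only U.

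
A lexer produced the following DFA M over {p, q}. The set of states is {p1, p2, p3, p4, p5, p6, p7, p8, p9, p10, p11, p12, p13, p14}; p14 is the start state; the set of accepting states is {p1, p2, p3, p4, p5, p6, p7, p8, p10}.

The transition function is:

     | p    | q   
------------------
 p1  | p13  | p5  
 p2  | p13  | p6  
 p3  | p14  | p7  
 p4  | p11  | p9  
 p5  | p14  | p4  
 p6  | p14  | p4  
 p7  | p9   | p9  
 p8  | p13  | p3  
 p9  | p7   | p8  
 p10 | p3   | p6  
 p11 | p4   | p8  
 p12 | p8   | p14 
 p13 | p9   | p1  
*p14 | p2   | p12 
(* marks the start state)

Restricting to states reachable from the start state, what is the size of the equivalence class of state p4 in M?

States {p10} cannot be reached from the start state, so discard them.
Start with accepting vs non-accepting: {p1,p2,p3,p4,p5,p6,p7,p8} | {p9,p11,p12,p13,p14}.
On input q, block {p1,p2,p3,p4,p5,p6,p7,p8} splits into {p1,p2,p3,p5,p6,p8} and {p4,p7}.
Refine {p1,p2,p3,p5,p6,p8} on symbol q: members go to different blocks, giving {p1,p2,p8} and {p3,p5,p6}.
Refine {p9,p11,p12,p13,p14} on symbol p: members go to different blocks, giving {p9,p11} and {p12,p14} and {p13}.
Stable partition: {p1,p2,p8} | {p9,p11} | {p4,p7} | {p3,p5,p6} | {p12,p14} | {p13} — 6 equivalence classes.
State p4 belongs to the block {p4,p7}, which has 2 states.

2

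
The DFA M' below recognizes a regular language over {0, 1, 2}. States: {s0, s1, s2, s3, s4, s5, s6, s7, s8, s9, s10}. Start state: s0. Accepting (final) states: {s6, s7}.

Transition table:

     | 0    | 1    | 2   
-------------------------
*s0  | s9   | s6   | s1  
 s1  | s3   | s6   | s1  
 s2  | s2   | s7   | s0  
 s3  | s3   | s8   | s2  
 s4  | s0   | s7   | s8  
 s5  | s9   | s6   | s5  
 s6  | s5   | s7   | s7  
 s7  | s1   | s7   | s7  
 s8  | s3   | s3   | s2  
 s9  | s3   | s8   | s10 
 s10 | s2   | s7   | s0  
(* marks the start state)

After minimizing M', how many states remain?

First remove the unreachable states {s4}; 10 states remain.
P0 = {s6,s7} | {s0,s1,s2,s3,s5,s8,s9,s10}.
Split {s0,s1,s2,s3,s5,s8,s9,s10} by δ(·,1) → {s0,s1,s2,s5,s10} and {s3,s8,s9}.
Refine {s0,s1,s2,s5,s10} on symbol 0: members go to different blocks, giving {s0,s1,s5} and {s2,s10}.
The partition is now stable with 4 blocks: {s6,s7} | {s0,s1,s5} | {s3,s8,s9} | {s2,s10}.

4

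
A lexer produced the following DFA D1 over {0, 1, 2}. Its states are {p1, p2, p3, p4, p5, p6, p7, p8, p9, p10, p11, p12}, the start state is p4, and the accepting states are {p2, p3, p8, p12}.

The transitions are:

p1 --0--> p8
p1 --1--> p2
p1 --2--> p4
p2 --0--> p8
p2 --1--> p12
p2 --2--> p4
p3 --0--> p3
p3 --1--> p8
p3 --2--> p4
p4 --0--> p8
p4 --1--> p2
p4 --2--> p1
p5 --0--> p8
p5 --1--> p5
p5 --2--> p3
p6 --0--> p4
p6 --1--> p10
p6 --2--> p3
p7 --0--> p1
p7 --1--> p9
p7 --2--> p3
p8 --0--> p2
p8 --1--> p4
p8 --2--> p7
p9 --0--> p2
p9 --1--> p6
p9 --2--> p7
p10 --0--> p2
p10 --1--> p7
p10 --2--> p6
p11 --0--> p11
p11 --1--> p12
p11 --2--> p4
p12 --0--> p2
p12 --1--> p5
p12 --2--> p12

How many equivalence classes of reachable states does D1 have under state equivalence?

First remove the unreachable states {p11}; 11 states remain.
Start with accepting vs non-accepting: {p2,p3,p8,p12} | {p1,p4,p5,p6,p7,p9,p10}.
Split {p2,p3,p8,p12} by δ(·,1) → {p2,p3} and {p8,p12}.
On input 0, block {p2,p3} splits into {p2} and {p3}.
Refine {p1,p4,p5,p6,p7,p9,p10} on symbol 0: members go to different blocks, giving {p1,p4,p5} and {p6,p7} and {p9,p10}.
On input 1, block {p1,p4,p5} splits into {p1,p4} and {p5}.
On input 1, block {p8,p12} splits into {p8} and {p12}.
No further refinement is possible. Final partition (8 blocks): {p2} | {p1,p4} | {p8} | {p3} | {p6,p7} | {p9,p10} | {p5} | {p12}.

8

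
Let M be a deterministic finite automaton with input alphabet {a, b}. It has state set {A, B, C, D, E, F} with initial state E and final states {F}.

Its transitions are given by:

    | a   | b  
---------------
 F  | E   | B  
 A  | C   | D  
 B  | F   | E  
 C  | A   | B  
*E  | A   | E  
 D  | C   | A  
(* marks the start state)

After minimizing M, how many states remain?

5

All states are reachable from the start state.
P0 = {F} | {A,B,C,D,E}.
Refine {A,B,C,D,E} on symbol a: members go to different blocks, giving {A,C,D,E} and {B}.
Refine {A,C,D,E} on symbol b: members go to different blocks, giving {A,D,E} and {C}.
On input a, block {A,D,E} splits into {A,D} and {E}.
The partition is now stable with 5 blocks: {F} | {A,D} | {B} | {C} | {E}.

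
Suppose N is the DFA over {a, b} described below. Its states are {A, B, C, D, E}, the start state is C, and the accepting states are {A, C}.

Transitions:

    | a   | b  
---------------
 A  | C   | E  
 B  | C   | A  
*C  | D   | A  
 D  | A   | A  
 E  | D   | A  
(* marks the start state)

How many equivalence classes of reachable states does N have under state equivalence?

4

Reachable states from the start: {A,C,D,E}. Unreachable: {B} — drop them.
Start with accepting vs non-accepting: {A,C} | {D,E}.
Refine {A,C} on symbol a: members go to different blocks, giving {A} and {C}.
Split {D,E} by δ(·,a) → {D} and {E}.
The partition is now stable with 4 blocks: {A} | {D} | {C} | {E}.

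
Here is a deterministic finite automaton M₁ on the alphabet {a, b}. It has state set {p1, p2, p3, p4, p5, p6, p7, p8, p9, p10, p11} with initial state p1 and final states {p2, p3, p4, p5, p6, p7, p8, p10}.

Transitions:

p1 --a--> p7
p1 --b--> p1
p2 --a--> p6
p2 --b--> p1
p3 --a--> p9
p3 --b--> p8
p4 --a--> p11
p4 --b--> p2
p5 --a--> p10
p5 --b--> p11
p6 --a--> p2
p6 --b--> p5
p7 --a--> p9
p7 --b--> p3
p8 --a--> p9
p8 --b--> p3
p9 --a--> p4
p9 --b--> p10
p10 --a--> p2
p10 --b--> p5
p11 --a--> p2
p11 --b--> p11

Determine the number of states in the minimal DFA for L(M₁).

8

All states are reachable from the start state.
Initial partition by acceptance: {p2,p3,p4,p5,p6,p7,p8,p10} | {p1,p9,p11}.
Split {p2,p3,p4,p5,p6,p7,p8,p10} by δ(·,a) → {p2,p5,p6,p10} and {p3,p4,p7,p8}.
Split {p2,p5,p6,p10} by δ(·,b) → {p2,p5} and {p6,p10}.
Refine {p1,p9,p11} on symbol a: members go to different blocks, giving {p1,p9} and {p11}.
Split {p2,p5} by δ(·,b) → {p2} and {p5}.
Split {p1,p9} by δ(·,b) → {p1} and {p9}.
Split {p3,p4,p7,p8} by δ(·,a) → {p3,p7,p8} and {p4}.
Stable partition: {p2} | {p1} | {p3,p7,p8} | {p6,p10} | {p11} | {p5} | {p9} | {p4} — 8 equivalence classes.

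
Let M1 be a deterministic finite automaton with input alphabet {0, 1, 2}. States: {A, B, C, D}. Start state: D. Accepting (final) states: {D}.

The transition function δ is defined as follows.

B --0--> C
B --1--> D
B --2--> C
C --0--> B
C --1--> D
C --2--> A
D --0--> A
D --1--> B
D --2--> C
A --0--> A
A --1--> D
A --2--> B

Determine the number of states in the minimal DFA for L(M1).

2

Start with accepting vs non-accepting: {D} | {A,B,C}.
Stable partition: {D} | {A,B,C} — 2 equivalence classes.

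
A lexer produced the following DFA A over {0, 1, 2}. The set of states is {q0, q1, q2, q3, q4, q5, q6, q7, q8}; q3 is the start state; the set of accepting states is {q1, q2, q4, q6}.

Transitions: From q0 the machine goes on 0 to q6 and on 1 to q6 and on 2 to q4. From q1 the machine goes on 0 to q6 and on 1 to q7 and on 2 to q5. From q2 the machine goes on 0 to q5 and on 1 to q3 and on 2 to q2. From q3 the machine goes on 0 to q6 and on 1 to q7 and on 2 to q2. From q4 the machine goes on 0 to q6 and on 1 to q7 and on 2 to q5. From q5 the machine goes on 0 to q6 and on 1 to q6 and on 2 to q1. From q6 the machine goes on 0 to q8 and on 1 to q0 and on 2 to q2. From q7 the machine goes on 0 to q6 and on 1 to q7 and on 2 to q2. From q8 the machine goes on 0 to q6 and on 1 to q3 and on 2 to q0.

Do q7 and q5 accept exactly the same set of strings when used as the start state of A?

All states are reachable from the start state.
P0 = {q1,q2,q4,q6} | {q0,q3,q5,q7,q8}.
On input 0, block {q1,q2,q4,q6} splits into {q1,q4} and {q2,q6}.
On input 1, block {q0,q3,q5,q7,q8} splits into {q3,q7,q8} and {q0,q5}.
Refine {q3,q7,q8} on symbol 2: members go to different blocks, giving {q3,q7} and {q8}.
Split {q2,q6} by δ(·,0) → {q2} and {q6}.
Stable partition: {q1,q4} | {q3,q7} | {q2} | {q0,q5} | {q8} | {q6} — 6 equivalence classes.
q7 and q5 end up in different blocks, so they are distinguishable. For instance, the string '1' is accepted from only q5.

No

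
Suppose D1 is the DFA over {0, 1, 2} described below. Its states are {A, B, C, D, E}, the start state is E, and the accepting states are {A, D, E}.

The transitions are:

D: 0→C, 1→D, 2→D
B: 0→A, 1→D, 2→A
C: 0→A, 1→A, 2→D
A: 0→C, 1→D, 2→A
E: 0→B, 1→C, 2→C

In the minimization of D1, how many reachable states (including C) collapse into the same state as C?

Every state is reachable, so we keep all 5.
P0 = {A,D,E} | {B,C}.
Refine {A,D,E} on symbol 1: members go to different blocks, giving {A,D} and {E}.
No further refinement is possible. Final partition (3 blocks): {A,D} | {B,C} | {E}.
State C belongs to the block {B,C}, which has 2 states.

2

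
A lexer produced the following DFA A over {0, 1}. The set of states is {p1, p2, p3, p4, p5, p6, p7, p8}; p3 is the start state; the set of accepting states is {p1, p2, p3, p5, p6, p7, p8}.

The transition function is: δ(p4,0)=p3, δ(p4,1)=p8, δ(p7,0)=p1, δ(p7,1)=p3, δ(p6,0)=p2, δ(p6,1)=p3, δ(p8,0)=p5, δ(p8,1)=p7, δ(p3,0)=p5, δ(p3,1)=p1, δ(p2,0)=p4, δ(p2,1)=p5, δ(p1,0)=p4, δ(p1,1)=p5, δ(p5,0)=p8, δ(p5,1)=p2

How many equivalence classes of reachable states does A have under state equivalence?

States {p6} cannot be reached from the start state, so discard them.
P0 = {p1,p2,p3,p5,p7,p8} | {p4}.
On input 0, block {p1,p2,p3,p5,p7,p8} splits into {p3,p5,p7,p8} and {p1,p2}.
On input 0, block {p3,p5,p7,p8} splits into {p3,p5,p8} and {p7}.
Refine {p3,p5,p8} on symbol 1: members go to different blocks, giving {p3,p5} and {p8}.
Split {p3,p5} by δ(·,0) → {p3} and {p5}.
No further refinement is possible. Final partition (6 blocks): {p3} | {p4} | {p1,p2} | {p7} | {p8} | {p5}.

6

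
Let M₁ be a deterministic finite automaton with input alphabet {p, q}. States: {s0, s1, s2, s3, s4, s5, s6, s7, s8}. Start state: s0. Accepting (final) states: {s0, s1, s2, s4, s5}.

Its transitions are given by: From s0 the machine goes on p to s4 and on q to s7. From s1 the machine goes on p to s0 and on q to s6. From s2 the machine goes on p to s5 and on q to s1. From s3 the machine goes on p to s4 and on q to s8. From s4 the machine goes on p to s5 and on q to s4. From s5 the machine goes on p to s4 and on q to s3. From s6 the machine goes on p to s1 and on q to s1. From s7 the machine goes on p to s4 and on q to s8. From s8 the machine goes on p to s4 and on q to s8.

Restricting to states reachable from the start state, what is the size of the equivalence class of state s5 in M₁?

States {s1,s2,s6} cannot be reached from the start state, so discard them.
Start with accepting vs non-accepting: {s0,s4,s5} | {s3,s7,s8}.
Split {s0,s4,s5} by δ(·,q) → {s0,s5} and {s4}.
The partition is now stable with 3 blocks: {s0,s5} | {s3,s7,s8} | {s4}.
State s5 belongs to the block {s0,s5}, which has 2 states.

2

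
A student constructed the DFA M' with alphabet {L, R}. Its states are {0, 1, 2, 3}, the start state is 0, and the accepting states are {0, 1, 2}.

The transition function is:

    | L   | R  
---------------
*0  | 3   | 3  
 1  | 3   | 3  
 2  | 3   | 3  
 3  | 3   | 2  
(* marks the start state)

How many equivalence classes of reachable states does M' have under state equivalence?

States {1} cannot be reached from the start state, so discard them.
Initial partition by acceptance: {0,2} | {3}.
Stable partition: {0,2} | {3} — 2 equivalence classes.

2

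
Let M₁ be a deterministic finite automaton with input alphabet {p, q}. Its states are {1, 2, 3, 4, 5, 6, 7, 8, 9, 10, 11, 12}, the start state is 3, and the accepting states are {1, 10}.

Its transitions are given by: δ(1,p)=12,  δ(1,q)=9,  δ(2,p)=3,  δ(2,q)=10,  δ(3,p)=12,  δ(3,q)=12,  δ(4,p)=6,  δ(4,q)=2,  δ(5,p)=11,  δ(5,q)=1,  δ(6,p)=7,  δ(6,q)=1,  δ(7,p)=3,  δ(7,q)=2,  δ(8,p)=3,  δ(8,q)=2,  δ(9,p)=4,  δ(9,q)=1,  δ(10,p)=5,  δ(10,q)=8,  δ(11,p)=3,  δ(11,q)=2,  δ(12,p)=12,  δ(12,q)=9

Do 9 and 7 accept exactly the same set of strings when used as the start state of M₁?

No

All states are reachable from the start state.
Start with accepting vs non-accepting: {1,10} | {2,3,4,5,6,7,8,9,11,12}.
Split {2,3,4,5,6,7,8,9,11,12} by δ(·,q) → {3,4,7,8,11,12} and {2,5,6,9}.
Refine {1,10} on symbol p: members go to different blocks, giving {1} and {10}.
Split {3,4,7,8,11,12} by δ(·,p) → {3,7,8,11,12} and {4}.
Refine {3,7,8,11,12} on symbol q: members go to different blocks, giving {7,8,11,12} and {3}.
Split {7,8,11,12} by δ(·,p) → {7,8,11} and {12}.
On input p, block {2,5,6,9} splits into {5,6} and {2} and {9}.
Stable partition: {1} | {7,8,11} | {5,6} | {10} | {4} | {3} | {12} | {2} | {9} — 9 equivalence classes.
9 and 7 end up in different blocks, so they are distinguishable. For instance, the string 'q' is accepted from only 9.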